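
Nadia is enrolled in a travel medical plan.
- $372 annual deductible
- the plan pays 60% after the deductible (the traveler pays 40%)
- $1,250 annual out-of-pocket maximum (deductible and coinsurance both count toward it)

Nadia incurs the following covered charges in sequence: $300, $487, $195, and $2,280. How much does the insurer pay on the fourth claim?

Claim 1 ($300): entire amount goes to the deductible. Cost to traveler: $300. OOP to date $300. Plan pays $300 − $300 = $0.
Claim 2 ($487): $72 to deductible, leaving $415; coinsurance $415 × 40% = $166. Cost to traveler: $238. OOP to date $538. Plan pays $487 − $238 = $249.
Claim 3 ($195): deductible already satisfied, so traveler's share is 40% × $195 = $78. Traveler pays $78; OOP now $616. Plan pays $195 − $78 = $117.
Claim 4 ($2,280): deductible already satisfied, so traveler's share is 40% × $2,280 = $912. That would push OOP to $1,528, over the $1,250 cap, so traveler pays $1,250 − $616 = $634. Insurer: $2,280 − $634 = $1,646.

$1,646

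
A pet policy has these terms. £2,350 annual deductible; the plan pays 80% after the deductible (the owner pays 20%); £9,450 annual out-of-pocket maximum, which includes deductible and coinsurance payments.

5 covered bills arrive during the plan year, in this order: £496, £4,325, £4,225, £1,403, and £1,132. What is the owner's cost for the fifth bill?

#1 (£496): fully absorbed by the deductible. Owner pays £496; OOP now £496.
#2 (£4,325): deductible takes £1,854, £2,471 remains; owner's 20% is £494.20. Owner owes £2,348.20 (running OOP £2,844.20).
#3 (£4,225): deductible already satisfied, so owner's share is 20% × £4,225 = £845. Cost to owner: £845. OOP to date £3,689.20.
#4 (£1,403): 20% coinsurance on £1,403 = £280.60. Cost to owner: £280.60. OOP to date £3,969.80.
#5 (£1,132): 20% coinsurance on £1,132 = £226.40. Owner owes £226.40 (running OOP £4,196.20).

£226.40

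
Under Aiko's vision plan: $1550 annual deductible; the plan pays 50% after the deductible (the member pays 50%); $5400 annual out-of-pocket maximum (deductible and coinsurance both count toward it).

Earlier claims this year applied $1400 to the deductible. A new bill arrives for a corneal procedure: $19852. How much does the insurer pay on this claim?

$1400 of the $1550 deductible is already met, leaving $150.
That leaves $19852 − $150 = $19702 for coinsurance.
50% of $19702 = $9851 falls to the member.
That puts the member's cost at $150 + $9851 = $10001 before any cap.
That would bring total out-of-pocket to $11401, past the $5400 cap. The member is capped at $5400 − $1400 = $4000 on this claim.
Insurer pays the balance: $19852 − $4000 = $15852.

$15852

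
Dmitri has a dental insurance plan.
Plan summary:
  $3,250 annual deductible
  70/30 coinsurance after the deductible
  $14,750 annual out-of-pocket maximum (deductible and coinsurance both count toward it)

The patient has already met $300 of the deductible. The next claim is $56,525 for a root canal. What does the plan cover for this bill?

$300 of the $3,250 deductible is already met, leaving $2,950.
The remaining $53,575 (= $56,525 − $2,950) moves to coinsurance.
Coinsurance: $53,575 × 30% = $16,072.50.
So the patient owes $2,950 + $16,072.50 = $19,022.50 before any cap.
That would bring total out-of-pocket to $19,322.50, past the $14,750 cap. The patient is capped at $14,750 − $300 = $14,450 on this claim.
The insurer covers the remainder: $56,525 − $14,450 = $42,075.

$42,075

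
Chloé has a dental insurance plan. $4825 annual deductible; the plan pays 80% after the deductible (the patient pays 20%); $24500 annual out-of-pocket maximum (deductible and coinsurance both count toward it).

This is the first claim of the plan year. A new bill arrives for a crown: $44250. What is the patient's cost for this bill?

The full $4825 deductible is still open; $4825 of this bill applies to it.
The remaining $39425 (= $44250 − $4825) moves to coinsurance.
Coinsurance: $39425 × 20% = $7885.
So the patient owes $4825 + $7885 = $12710 before any cap.
Cumulative spending $0 + $12710 = $12710 stays under the $24500 maximum.

$12710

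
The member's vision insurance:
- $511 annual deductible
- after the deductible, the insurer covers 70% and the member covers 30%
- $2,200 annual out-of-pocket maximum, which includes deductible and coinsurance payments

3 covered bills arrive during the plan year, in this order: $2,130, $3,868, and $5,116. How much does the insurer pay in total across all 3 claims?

$8,914

Bill 1, $2,130: deductible takes $511, $1,619 remains; member's 30% is $485.70. Cost to member: $996.70. OOP to date $996.70. Insurer: $2,130 − $996.70 = $1,133.30.
Bill 2, $3,868: deductible already satisfied, so member's share is 30% × $3,868 = $1,160.40. Cost to member: $1,160.40. OOP to date $2,157.10. Insurer: $3,868 − $1,160.40 = $2,707.60.
Bill 3, $5,116: 30% coinsurance on $5,116 = $1,534.80. OOP would hit $3,691.90 > $2,200, so the cap limits the member to $2,200 − $2,157.10 = $42.90. Insurer: $5,116 − $42.90 = $5,073.10.
Insurer total = bills − member's total = $11,114 − $2,200 = $8,914.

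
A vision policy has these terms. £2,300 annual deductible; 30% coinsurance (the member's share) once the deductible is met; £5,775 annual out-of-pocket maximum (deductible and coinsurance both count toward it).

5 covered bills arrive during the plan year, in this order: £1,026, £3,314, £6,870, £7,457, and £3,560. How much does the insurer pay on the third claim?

£4,809

Bill 1, £1,026: all of it applies to the deductible. Member pays £1,026; OOP now £1,026. Plan pays £1,026 − £1,026 = £0.
Bill 2, £3,314: £1,274 finishes the deductible; £2,040 goes to coinsurance; 30% of £2,040 = £612. Cost to member: £1,886. OOP to date £2,912. Plan pays £3,314 − £1,886 = £1,428.
Bill 3, £6,870: 30% coinsurance on £6,870 = £2,061. Member owes £2,061 (running OOP £4,973). Insurer: £6,870 − £2,061 = £4,809.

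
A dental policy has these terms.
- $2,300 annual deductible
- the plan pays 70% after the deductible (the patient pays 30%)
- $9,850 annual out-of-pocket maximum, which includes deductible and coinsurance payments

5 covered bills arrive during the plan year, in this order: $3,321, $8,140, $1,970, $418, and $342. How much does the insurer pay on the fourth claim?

Claim 1 — $3,321: deductible takes $2,300, $1,021 remains; 30% of $1,021 = $306.30. Cost to patient: $2,606.30. OOP to date $2,606.30. Plan pays $3,321 − $2,606.30 = $714.70.
Claim 2 — $8,140: 30% coinsurance on $8,140 = $2,442. Patient pays $2,442; OOP now $5,048.30. Plan pays $8,140 − $2,442 = $5,698.
Claim 3 — $1,970: deductible met; 30% of $1,970 = $591. Cost to patient: $591. OOP to date $5,639.30. Insurer: $1,970 − $591 = $1,379.
Claim 4 — $418: deductible already satisfied, so patient's share is 30% × $418 = $125.40. Patient owes $125.40 (running OOP $5,764.70). Plan pays $418 − $125.40 = $292.60.

$292.60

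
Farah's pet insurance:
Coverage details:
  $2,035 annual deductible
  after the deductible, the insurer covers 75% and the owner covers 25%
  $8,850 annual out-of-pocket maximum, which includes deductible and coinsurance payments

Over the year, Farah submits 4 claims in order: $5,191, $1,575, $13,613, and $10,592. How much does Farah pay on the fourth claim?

$2,229

Claim 1 ($5,191): deductible takes $2,035, $3,156 remains; coinsurance $3,156 × 25% = $789. Owner owes $2,824 (running OOP $2,824).
Claim 2 ($1,575): deductible met; 25% of $1,575 = $393.75. Cost to owner: $393.75. OOP to date $3,217.75.
Claim 3 ($13,613): deductible already satisfied, so owner's share is 25% × $13,613 = $3,403.25. Owner pays $3,403.25; OOP now $6,621.
Claim 4 ($10,592): deductible met; 25% of $10,592 = $2,648. Adding that to $6,621 gives $9,269, past the $8,850 cap; owner pays only $8,850 − $6,621 = $2,229.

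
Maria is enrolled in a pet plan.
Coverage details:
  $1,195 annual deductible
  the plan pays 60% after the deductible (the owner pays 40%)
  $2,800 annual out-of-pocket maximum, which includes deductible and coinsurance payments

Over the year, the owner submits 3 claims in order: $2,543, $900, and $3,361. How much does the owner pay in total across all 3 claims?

Claim 1 ($2,543): $1,195 to deductible, leaving $1,348; coinsurance $1,348 × 40% = $539.20. Owner pays $1,734.20; OOP now $1,734.20.
Claim 2 ($900): deductible met; 40% of $900 = $360. Owner pays $360; OOP now $2,094.20.
Claim 3 ($3,361): deductible already satisfied, so owner's share is 40% × $3,361 = $1,344.40. That would push OOP to $3,438.60, over the $2,800 cap, so owner pays $2,800 − $2,094.20 = $705.80.
Total paid by the owner: $1,734.20 + $360 + $705.80 = $2,800.

$2,800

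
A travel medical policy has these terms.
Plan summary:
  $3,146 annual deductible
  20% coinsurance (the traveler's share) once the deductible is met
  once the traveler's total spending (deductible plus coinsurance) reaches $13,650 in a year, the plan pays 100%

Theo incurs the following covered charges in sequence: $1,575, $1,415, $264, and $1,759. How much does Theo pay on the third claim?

$177.60

Claim 1 ($1,575): all of it applies to the deductible. Traveler owes $1,575 (running OOP $1,575).
Claim 2 ($1,415): all of it applies to the deductible. Traveler owes $1,415 (running OOP $2,990).
Claim 3 ($264): $156 finishes the deductible; $108 goes to coinsurance; 20% of $108 = $21.60. Cost to traveler: $177.60. OOP to date $3,167.60.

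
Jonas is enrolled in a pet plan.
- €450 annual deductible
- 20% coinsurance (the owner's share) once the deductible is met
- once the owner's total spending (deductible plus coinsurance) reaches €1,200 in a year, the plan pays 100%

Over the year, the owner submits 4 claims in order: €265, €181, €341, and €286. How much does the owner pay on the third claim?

Bill 1, €265: fully absorbed by the deductible. Owner owes €265 (running OOP €265).
Bill 2, €181: all of it applies to the deductible. Cost to owner: €181. OOP to date €446.
Bill 3, €341: €4 finishes the deductible; €337 goes to coinsurance; coinsurance €337 × 20% = €67.40. Cost to owner: €71.40. OOP to date €517.40.

€71.40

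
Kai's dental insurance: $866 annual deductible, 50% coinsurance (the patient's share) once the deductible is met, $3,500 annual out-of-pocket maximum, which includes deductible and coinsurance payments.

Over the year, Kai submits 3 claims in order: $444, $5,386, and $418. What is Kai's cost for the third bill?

#1 ($444): all of it applies to the deductible. Patient owes $444 (running OOP $444).
#2 ($5,386): $422 finishes the deductible; $4,964 goes to coinsurance; 50% of $4,964 = $2,482. Cost to patient: $2,904. OOP to date $3,348.
#3 ($418): 50% coinsurance on $418 = $209. OOP would hit $3,557 > $3,500, so the cap limits the patient to $3,500 − $3,348 = $152.

$152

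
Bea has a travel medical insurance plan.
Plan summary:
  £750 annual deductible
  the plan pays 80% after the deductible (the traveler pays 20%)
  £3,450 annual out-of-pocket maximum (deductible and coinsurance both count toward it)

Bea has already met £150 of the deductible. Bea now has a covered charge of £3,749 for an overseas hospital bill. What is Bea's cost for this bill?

£150 of the £750 deductible is already met, leaving £600.
That leaves £3,749 − £600 = £3,149 for coinsurance.
20% of £3,149 = £629.80 falls to the traveler.
That puts the traveler's cost at £600 + £629.80 = £1,229.80 before any cap.
Total out-of-pocket so far would be £150 + £1,229.80 = £1,379.80, below the £3,450 cap — no reduction.

£1,229.80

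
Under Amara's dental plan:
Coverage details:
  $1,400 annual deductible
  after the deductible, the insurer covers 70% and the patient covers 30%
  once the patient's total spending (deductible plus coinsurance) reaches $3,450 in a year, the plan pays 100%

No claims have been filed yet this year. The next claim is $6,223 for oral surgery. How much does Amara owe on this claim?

Nothing has been paid toward the $1,400 deductible, so the first $1,400 of this charge is applied there.
The remaining $4,823 (= $6,223 − $1,400) moves to coinsurance.
30% of $4,823 = $1,446.90 falls to the patient.
So the patient owes $1,400 + $1,446.90 = $2,846.90 before any cap.
Year-to-date out-of-pocket becomes $0 + $2,846.90 = $2,846.90, still under the $3,450 maximum, so no cap applies.

$2,846.90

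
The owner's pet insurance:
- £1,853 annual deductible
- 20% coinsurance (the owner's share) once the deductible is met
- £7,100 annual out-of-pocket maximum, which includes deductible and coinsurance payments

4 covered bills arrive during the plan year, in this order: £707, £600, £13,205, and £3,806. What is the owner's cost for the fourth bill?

#1 (£707): all of it applies to the deductible. Owner owes £707 (running OOP £707).
#2 (£600): all of it applies to the deductible. Owner owes £600 (running OOP £1,307).
#3 (£13,205): £546 to deductible, leaving £12,659; 20% of £12,659 = £2,531.80. Cost to owner: £3,077.80. OOP to date £4,384.80.
#4 (£3,806): deductible met; 20% of £3,806 = £761.20. Owner owes £761.20 (running OOP £5,146).

£761.20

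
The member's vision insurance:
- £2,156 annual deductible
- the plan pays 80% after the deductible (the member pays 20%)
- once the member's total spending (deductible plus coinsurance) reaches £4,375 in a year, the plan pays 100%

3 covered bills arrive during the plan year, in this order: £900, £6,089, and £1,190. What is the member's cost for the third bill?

£238

Claim 1 — £900: all of it applies to the deductible. Member pays £900; OOP now £900.
Claim 2 — £6,089: deductible takes £1,256, £4,833 remains; member's 20% is £966.60. Member pays £2,222.60; OOP now £3,122.60.
Claim 3 — £1,190: deductible met; 20% of £1,190 = £238. Member pays £238; OOP now £3,360.60.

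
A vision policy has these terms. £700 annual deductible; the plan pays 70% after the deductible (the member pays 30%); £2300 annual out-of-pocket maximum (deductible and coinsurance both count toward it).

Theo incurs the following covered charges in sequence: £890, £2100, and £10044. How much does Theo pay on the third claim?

£913

#1 (£890): £700 finishes the deductible; £190 goes to coinsurance; 30% of £190 = £57. Cost to member: £757. OOP to date £757.
#2 (£2100): 30% coinsurance on £2100 = £630. Member owes £630 (running OOP £1387).
#3 (£10044): deductible already satisfied, so member's share is 30% × £10044 = £3013.20. Adding that to £1387 gives £4400.20, past the £2300 cap; member pays only £2300 − £1387 = £913.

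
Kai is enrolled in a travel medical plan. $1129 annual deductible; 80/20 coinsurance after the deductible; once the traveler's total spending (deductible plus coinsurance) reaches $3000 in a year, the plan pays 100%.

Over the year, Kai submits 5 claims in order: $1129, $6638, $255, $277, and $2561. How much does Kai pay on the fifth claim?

Claim 1 — $1129: all of it applies to the deductible. Cost to traveler: $1129. OOP to date $1129.
Claim 2 — $6638: deductible met; 20% of $6638 = $1327.60. Traveler owes $1327.60 (running OOP $2456.60).
Claim 3 — $255: deductible already satisfied, so traveler's share is 20% × $255 = $51. Cost to traveler: $51. OOP to date $2507.60.
Claim 4 — $277: deductible already satisfied, so traveler's share is 20% × $277 = $55.40. Traveler owes $55.40 (running OOP $2563).
Claim 5 — $2561: deductible already satisfied, so traveler's share is 20% × $2561 = $512.20. Adding that to $2563 gives $3075.20, past the $3000 cap; traveler pays only $3000 − $2563 = $437.

$437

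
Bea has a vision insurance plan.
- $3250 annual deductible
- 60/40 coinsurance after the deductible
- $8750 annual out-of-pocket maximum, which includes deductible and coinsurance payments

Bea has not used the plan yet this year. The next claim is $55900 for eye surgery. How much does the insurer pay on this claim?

$47150

Deductible not yet touched, so the first $3250 of the bill goes to the deductible.
The remaining $52650 (= $55900 − $3250) moves to coinsurance.
Member's 40% share of $52650 is $21060.
Member responsibility before any cap: $3250 + $21060 = $24310.
Year-to-date out-of-pocket would reach $0 + $24310 = $24310, above the $8750 maximum, so the member pays only $8750 − $0 = $8750.
Insurer pays the balance: $55900 − $8750 = $47150.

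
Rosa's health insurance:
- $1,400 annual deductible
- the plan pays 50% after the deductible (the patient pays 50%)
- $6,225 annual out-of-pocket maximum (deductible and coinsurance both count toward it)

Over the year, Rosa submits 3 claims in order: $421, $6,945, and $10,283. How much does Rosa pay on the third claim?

$1,842

Claim 1 — $421: fully absorbed by the deductible. Cost to patient: $421. OOP to date $421.
Claim 2 — $6,945: deductible takes $979, $5,966 remains; coinsurance $5,966 × 50% = $2,983. Cost to patient: $3,962. OOP to date $4,383.
Claim 3 — $10,283: deductible met; 50% of $10,283 = $5,141.50. That would push OOP to $9,524.50, over the $6,225 cap, so patient pays $6,225 − $4,383 = $1,842.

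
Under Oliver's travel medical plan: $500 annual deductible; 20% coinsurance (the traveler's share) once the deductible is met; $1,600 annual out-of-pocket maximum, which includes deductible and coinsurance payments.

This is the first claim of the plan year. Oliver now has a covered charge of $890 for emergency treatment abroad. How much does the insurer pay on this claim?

$312

Nothing has been paid toward the $500 deductible, so the first $500 of this charge is applied there.
After the $500 deductible portion, $890 − $500 = $390 is subject to coinsurance.
Traveler's 20% share of $390 is $78.
Traveler responsibility before any cap: $500 + $78 = $578.
Cumulative spending $0 + $578 = $578 stays under the $1,600 maximum.
The plan picks up $890 − $578 = $312.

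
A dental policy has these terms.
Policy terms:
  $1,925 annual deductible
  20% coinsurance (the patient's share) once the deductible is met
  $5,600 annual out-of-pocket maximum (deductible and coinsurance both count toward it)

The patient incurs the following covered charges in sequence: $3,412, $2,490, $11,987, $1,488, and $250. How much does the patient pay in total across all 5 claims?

#1 ($3,412): deductible takes $1,925, $1,487 remains; 20% of $1,487 = $297.40. Patient owes $2,222.40 (running OOP $2,222.40).
#2 ($2,490): deductible met; 20% of $2,490 = $498. Patient pays $498; OOP now $2,720.40.
#3 ($11,987): 20% coinsurance on $11,987 = $2,397.40. Patient pays $2,397.40; OOP now $5,117.80.
#4 ($1,488): 20% coinsurance on $1,488 = $297.60. Patient pays $297.60; OOP now $5,415.40.
#5 ($250): deductible met; 20% of $250 = $50. Patient owes $50 (running OOP $5,465.40).
Total paid by the patient: $2,222.40 + $498 + $2,397.40 + $297.60 + $50 = $5,465.40.

$5,465.40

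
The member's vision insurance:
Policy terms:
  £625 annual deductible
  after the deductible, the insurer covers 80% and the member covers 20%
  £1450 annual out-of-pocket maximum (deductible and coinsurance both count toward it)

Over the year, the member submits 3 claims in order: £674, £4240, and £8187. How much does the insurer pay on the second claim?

£3424.80

#1 (£674): deductible takes £625, £49 remains; member's 20% is £9.80. Member owes £634.80 (running OOP £634.80). Plan pays £674 − £634.80 = £39.20.
#2 (£4240): deductible met; 20% of £4240 = £848. That would push OOP to £1482.80, over the £1450 cap, so member pays £1450 − £634.80 = £815.20. Plan pays £4240 − £815.20 = £3424.80.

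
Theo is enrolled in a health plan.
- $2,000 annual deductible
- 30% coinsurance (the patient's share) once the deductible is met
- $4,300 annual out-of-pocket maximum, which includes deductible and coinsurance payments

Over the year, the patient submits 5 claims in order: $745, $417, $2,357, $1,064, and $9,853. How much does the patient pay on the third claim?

#1 ($745): fully absorbed by the deductible. Patient owes $745 (running OOP $745).
#2 ($417): fully absorbed by the deductible. Patient owes $417 (running OOP $1,162).
#3 ($2,357): $838 to deductible, leaving $1,519; patient's 30% is $455.70. Patient owes $1,293.70 (running OOP $2,455.70).

$1,293.70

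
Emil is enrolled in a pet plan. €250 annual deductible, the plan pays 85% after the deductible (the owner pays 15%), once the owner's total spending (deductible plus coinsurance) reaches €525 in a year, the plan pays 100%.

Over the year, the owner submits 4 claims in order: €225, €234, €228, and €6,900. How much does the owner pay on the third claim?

€34.20

Claim 1 — €225: fully absorbed by the deductible. Owner pays €225; OOP now €225.
Claim 2 — €234: €25 finishes the deductible; €209 goes to coinsurance; 15% of €209 = €31.35. Cost to owner: €56.35. OOP to date €281.35.
Claim 3 — €228: 15% coinsurance on €228 = €34.20. Cost to owner: €34.20. OOP to date €315.55.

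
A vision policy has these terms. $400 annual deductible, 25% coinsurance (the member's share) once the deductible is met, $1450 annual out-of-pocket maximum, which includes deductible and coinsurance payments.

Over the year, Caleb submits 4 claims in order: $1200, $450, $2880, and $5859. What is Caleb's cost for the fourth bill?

#1 ($1200): deductible takes $400, $800 remains; 25% of $800 = $200. Cost to member: $600. OOP to date $600.
#2 ($450): deductible already satisfied, so member's share is 25% × $450 = $112.50. Member pays $112.50; OOP now $712.50.
#3 ($2880): 25% coinsurance on $2880 = $720. Cost to member: $720. OOP to date $1432.50.
#4 ($5859): deductible already satisfied, so member's share is 25% × $5859 = $1464.75. OOP would hit $2897.25 > $1450, so the cap limits the member to $1450 − $1432.50 = $17.50.

$17.50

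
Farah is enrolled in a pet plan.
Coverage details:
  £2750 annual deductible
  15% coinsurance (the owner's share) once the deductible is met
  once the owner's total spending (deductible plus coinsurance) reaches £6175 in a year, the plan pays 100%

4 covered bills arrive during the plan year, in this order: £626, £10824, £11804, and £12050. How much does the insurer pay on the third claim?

Claim 1 — £626: fully absorbed by the deductible. Owner owes £626 (running OOP £626). Plan pays £626 − £626 = £0.
Claim 2 — £10824: £2124 finishes the deductible; £8700 goes to coinsurance; owner's 15% is £1305. Owner pays £3429; OOP now £4055. Insurer: £10824 − £3429 = £7395.
Claim 3 — £11804: deductible met; 15% of £11804 = £1770.60. Cost to owner: £1770.60. OOP to date £5825.60. Plan pays £11804 − £1770.60 = £10033.40.

£10033.40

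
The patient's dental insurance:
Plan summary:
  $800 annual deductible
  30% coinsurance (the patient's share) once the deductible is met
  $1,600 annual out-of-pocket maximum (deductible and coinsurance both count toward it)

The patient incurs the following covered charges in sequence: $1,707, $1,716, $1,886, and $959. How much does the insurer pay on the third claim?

$1,872.90

#1 ($1,707): $800 finishes the deductible; $907 goes to coinsurance; 30% of $907 = $272.10. Patient pays $1,072.10; OOP now $1,072.10. Plan pays $1,707 − $1,072.10 = $634.90.
#2 ($1,716): deductible met; 30% of $1,716 = $514.80. Patient pays $514.80; OOP now $1,586.90. Insurer: $1,716 − $514.80 = $1,201.20.
#3 ($1,886): 30% coinsurance on $1,886 = $565.80. OOP would hit $2,152.70 > $1,600, so the cap limits the patient to $1,600 − $1,586.90 = $13.10. Plan pays $1,886 − $13.10 = $1,872.90.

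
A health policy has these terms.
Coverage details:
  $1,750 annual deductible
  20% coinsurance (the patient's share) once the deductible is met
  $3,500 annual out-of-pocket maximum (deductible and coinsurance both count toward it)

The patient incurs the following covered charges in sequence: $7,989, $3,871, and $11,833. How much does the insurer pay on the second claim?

$3,368.80

Claim 1 — $7,989: $1,750 finishes the deductible; $6,239 goes to coinsurance; coinsurance $6,239 × 20% = $1,247.80. Patient owes $2,997.80 (running OOP $2,997.80). Plan pays $7,989 − $2,997.80 = $4,991.20.
Claim 2 — $3,871: 20% coinsurance on $3,871 = $774.20. That would push OOP to $3,772, over the $3,500 cap, so patient pays $3,500 − $2,997.80 = $502.20. Insurer: $3,871 − $502.20 = $3,368.80.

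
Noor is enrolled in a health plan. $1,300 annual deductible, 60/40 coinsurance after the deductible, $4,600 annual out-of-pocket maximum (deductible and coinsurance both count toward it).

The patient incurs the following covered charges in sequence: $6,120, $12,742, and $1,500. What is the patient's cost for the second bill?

$1,372

Claim 1 — $6,120: $1,300 to deductible, leaving $4,820; coinsurance $4,820 × 40% = $1,928. Patient pays $3,228; OOP now $3,228.
Claim 2 — $12,742: deductible already satisfied, so patient's share is 40% × $12,742 = $5,096.80. That would push OOP to $8,324.80, over the $4,600 cap, so patient pays $4,600 − $3,228 = $1,372.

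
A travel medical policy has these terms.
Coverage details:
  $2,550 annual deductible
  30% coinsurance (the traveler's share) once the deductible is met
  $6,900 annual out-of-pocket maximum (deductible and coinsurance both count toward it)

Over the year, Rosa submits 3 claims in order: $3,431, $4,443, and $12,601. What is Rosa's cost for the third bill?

Claim 1 ($3,431): $2,550 to deductible, leaving $881; traveler's 30% is $264.30. Traveler pays $2,814.30; OOP now $2,814.30.
Claim 2 ($4,443): 30% coinsurance on $4,443 = $1,332.90. Traveler pays $1,332.90; OOP now $4,147.20.
Claim 3 ($12,601): deductible already satisfied, so traveler's share is 30% × $12,601 = $3,780.30. Adding that to $4,147.20 gives $7,927.50, past the $6,900 cap; traveler pays only $6,900 − $4,147.20 = $2,752.80.

$2,752.80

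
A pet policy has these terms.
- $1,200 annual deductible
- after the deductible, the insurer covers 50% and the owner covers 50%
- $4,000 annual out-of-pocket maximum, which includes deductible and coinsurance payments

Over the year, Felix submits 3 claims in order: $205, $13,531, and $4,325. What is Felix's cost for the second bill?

$3,795

Claim 1 — $205: entire amount goes to the deductible. Cost to owner: $205. OOP to date $205.
Claim 2 — $13,531: $995 to deductible, leaving $12,536; owner's 50% is $6,268. Claim cost before the cap: $995 + $6,268 = $7,263. OOP would hit $7,468 > $4,000, so the cap limits the owner to $4,000 − $205 = $3,795.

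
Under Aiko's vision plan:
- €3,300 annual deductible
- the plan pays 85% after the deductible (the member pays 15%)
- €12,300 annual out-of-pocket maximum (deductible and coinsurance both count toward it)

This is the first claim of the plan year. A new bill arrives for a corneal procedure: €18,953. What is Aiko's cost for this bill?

The full €3,300 deductible is still open; €3,300 of this bill applies to it.
After the €3,300 deductible portion, €18,953 − €3,300 = €15,653 is subject to coinsurance.
Member's 15% share of €15,653 is €2,347.95.
So the member owes €3,300 + €2,347.95 = €5,647.95 before any cap.
Total out-of-pocket so far would be €0 + €5,647.95 = €5,647.95, below the €12,300 cap — no reduction.

€5,647.95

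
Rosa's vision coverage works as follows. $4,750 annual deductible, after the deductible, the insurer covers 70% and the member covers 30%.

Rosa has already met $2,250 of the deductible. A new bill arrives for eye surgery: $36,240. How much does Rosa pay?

$12,622

Deductible still to meet: $4,750 − $2,250 = $2,500.
That leaves $36,240 − $2,500 = $33,740 for coinsurance.
Member's 30% share of $33,740 is $10,122.
Member responsibility: $2,500 + $10,122 = $12,622.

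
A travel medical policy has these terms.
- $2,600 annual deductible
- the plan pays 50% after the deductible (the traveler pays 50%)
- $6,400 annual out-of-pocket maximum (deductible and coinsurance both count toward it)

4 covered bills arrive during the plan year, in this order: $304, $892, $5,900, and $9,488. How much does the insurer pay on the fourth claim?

Bill 1, $304: fully absorbed by the deductible. Traveler pays $304; OOP now $304. Plan pays $304 − $304 = $0.
Bill 2, $892: entire amount goes to the deductible. Traveler pays $892; OOP now $1,196. Insurer: $892 − $892 = $0.
Bill 3, $5,900: $1,404 to deductible, leaving $4,496; traveler's 50% is $2,248. Cost to traveler: $3,652. OOP to date $4,848. Insurer: $5,900 − $3,652 = $2,248.
Bill 4, $9,488: deductible met; 50% of $9,488 = $4,744. Adding that to $4,848 gives $9,592, past the $6,400 cap; traveler pays only $6,400 − $4,848 = $1,552. Plan pays $9,488 − $1,552 = $7,936.

$7,936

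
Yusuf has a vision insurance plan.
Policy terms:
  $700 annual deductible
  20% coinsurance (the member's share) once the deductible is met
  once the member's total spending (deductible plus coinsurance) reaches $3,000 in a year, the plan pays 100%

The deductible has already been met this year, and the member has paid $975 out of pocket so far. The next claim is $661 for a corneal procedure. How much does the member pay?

$132.20

The deductible is already satisfied, so the full bill goes to coinsurance.
Coinsurance: $661 × 20% = $132.20.
Total out-of-pocket so far would be $975 + $132.20 = $1,107.20, below the $3,000 cap — no reduction.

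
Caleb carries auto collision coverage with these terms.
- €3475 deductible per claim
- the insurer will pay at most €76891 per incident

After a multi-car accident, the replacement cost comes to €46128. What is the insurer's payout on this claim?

Subtract the deductible: €46128 − €3475 = €42653.
€42653 ≤ €76891, so the limit doesn't bind; insurer pays €42653.

€42653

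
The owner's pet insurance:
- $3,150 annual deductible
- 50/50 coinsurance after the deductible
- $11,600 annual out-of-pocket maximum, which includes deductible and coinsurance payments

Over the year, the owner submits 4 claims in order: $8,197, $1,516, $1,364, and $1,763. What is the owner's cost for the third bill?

$682

Claim 1 ($8,197): $3,150 finishes the deductible; $5,047 goes to coinsurance; owner's 50% is $2,523.50. Owner pays $5,673.50; OOP now $5,673.50.
Claim 2 ($1,516): deductible met; 50% of $1,516 = $758. Owner owes $758 (running OOP $6,431.50).
Claim 3 ($1,364): deductible met; 50% of $1,364 = $682. Owner owes $682 (running OOP $7,113.50).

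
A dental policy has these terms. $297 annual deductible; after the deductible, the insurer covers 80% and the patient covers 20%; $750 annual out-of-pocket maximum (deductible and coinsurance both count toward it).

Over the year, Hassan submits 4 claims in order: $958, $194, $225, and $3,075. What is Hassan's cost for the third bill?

Claim 1 — $958: $297 to deductible, leaving $661; 20% of $661 = $132.20. Cost to patient: $429.20. OOP to date $429.20.
Claim 2 — $194: deductible met; 20% of $194 = $38.80. Patient pays $38.80; OOP now $468.
Claim 3 — $225: 20% coinsurance on $225 = $45. Patient owes $45 (running OOP $513).

$45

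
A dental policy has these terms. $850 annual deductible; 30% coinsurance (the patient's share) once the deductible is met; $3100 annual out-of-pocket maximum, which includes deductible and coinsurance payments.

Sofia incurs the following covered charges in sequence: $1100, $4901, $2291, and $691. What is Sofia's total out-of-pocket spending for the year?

Claim 1 ($1100): $850 finishes the deductible; $250 goes to coinsurance; 30% of $250 = $75. Patient owes $925 (running OOP $925).
Claim 2 ($4901): deductible already satisfied, so patient's share is 30% × $4901 = $1470.30. Cost to patient: $1470.30. OOP to date $2395.30.
Claim 3 ($2291): deductible already satisfied, so patient's share is 30% × $2291 = $687.30. Patient pays $687.30; OOP now $3082.60.
Claim 4 ($691): 30% coinsurance on $691 = $207.30. OOP would hit $3289.90 > $3100, so the cap limits the patient to $3100 − $3082.60 = $17.40.
Summing the patient's payments: $925 + $1470.30 + $687.30 + $17.40 = $3100.

$3100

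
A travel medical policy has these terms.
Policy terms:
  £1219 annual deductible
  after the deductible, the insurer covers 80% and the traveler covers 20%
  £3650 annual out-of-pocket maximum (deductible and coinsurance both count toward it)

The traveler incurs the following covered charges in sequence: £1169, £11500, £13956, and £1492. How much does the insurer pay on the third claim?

£13815

Claim 1 — £1169: all of it applies to the deductible. Cost to traveler: £1169. OOP to date £1169. Insurer: £1169 − £1169 = £0.
Claim 2 — £11500: £50 finishes the deductible; £11450 goes to coinsurance; coinsurance £11450 × 20% = £2290. Traveler pays £2340; OOP now £3509. Insurer: £11500 − £2340 = £9160.
Claim 3 — £13956: deductible already satisfied, so traveler's share is 20% × £13956 = £2791.20. OOP would hit £6300.20 > £3650, so the cap limits the traveler to £3650 − £3509 = £141. Insurer: £13956 − £141 = £13815.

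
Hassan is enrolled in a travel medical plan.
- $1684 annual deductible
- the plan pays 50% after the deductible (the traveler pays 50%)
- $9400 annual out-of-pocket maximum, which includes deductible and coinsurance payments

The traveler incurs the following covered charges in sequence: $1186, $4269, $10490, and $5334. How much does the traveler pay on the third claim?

$5245

Claim 1 ($1186): all of it applies to the deductible. Traveler owes $1186 (running OOP $1186).
Claim 2 ($4269): $498 finishes the deductible; $3771 goes to coinsurance; traveler's 50% is $1885.50. Traveler owes $2383.50 (running OOP $3569.50).
Claim 3 ($10490): deductible met; 50% of $10490 = $5245. Traveler pays $5245; OOP now $8814.50.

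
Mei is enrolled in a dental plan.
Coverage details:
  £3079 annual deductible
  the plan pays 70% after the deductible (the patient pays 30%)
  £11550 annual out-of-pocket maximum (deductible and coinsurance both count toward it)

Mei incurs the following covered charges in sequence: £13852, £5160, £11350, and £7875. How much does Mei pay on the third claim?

Claim 1 (£13852): £3079 finishes the deductible; £10773 goes to coinsurance; 30% of £10773 = £3231.90. Patient owes £6310.90 (running OOP £6310.90).
Claim 2 (£5160): deductible met; 30% of £5160 = £1548. Patient pays £1548; OOP now £7858.90.
Claim 3 (£11350): deductible met; 30% of £11350 = £3405. Patient owes £3405 (running OOP £11263.90).

£3405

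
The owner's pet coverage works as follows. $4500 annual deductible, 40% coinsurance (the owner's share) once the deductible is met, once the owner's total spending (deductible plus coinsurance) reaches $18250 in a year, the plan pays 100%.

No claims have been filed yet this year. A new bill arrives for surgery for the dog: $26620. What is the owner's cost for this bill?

$13348

Nothing has been paid toward the $4500 deductible, so the first $4500 of this charge is applied there.
That leaves $26620 − $4500 = $22120 for coinsurance.
Coinsurance: $22120 × 40% = $8848.
So the owner owes $4500 + $8848 = $13348 before any cap.
Year-to-date out-of-pocket becomes $0 + $13348 = $13348, still under the $18250 maximum, so no cap applies.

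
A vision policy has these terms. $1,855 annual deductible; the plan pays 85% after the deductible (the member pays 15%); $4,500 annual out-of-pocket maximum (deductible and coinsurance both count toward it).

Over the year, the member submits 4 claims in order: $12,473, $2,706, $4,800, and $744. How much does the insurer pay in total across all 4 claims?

#1 ($12,473): $1,855 to deductible, leaving $10,618; 15% of $10,618 = $1,592.70. Member pays $3,447.70; OOP now $3,447.70. Insurer: $12,473 − $3,447.70 = $9,025.30.
#2 ($2,706): deductible already satisfied, so member's share is 15% × $2,706 = $405.90. Member pays $405.90; OOP now $3,853.60. Plan pays $2,706 − $405.90 = $2,300.10.
#3 ($4,800): deductible already satisfied, so member's share is 15% × $4,800 = $720. That would push OOP to $4,573.60, over the $4,500 cap, so member pays $4,500 − $3,853.60 = $646.40. Plan pays $4,800 − $646.40 = $4,153.60.
#4 ($744): 15% coinsurance on $744 = $111.60. That would push OOP to $4,611.60, over the $4,500 cap, so member pays $4,500 − $4,500 = $0. Insurer: $744 − $0 = $744.
Insurer total = bills − member's total = $20,723 − $4,500 = $16,223.

$16,223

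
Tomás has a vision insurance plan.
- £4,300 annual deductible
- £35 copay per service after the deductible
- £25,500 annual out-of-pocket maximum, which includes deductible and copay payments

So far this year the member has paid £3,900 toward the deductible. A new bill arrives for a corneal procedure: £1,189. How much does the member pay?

Deductible still to meet: £4,300 − £3,900 = £400.
That leaves £1,189 − £400 = £789 for the copay.
Copay on this service: £35.
That puts the member's cost at £400 + £35 = £435 before any cap.
Cumulative spending £3,900 + £435 = £4,335 stays under the £25,500 maximum.

£435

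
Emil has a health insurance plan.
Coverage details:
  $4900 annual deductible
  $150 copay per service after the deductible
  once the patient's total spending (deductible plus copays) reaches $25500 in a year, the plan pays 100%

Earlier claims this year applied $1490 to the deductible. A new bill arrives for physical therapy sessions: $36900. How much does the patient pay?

$3560

Deductible still to meet: $4900 − $1490 = $3410.
That leaves $36900 − $3410 = $33490 for the copay.
Copay on this service: $150.
That puts the patient's cost at $3410 + $150 = $3560 before any cap.
Year-to-date out-of-pocket becomes $1490 + $3560 = $5050, still under the $25500 maximum, so no cap applies.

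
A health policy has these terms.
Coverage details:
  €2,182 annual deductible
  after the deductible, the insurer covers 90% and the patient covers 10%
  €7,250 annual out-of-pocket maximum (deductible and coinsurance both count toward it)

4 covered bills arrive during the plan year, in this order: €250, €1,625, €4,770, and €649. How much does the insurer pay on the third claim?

Claim 1 — €250: all of it applies to the deductible. Patient owes €250 (running OOP €250). Plan pays €250 − €250 = €0.
Claim 2 — €1,625: fully absorbed by the deductible. Patient owes €1,625 (running OOP €1,875). Plan pays €1,625 − €1,625 = €0.
Claim 3 — €4,770: €307 to deductible, leaving €4,463; patient's 10% is €446.30. Patient owes €753.30 (running OOP €2,628.30). Plan pays €4,770 − €753.30 = €4,016.70.

€4,016.70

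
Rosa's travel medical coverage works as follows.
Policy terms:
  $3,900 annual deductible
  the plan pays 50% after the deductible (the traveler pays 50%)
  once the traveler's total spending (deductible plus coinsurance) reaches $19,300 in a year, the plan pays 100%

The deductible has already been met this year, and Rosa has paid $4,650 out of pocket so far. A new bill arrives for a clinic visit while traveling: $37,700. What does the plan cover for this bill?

With the deductible met, the entire $37,700 is subject to coinsurance.
Coinsurance: $37,700 × 50% = $18,850.
That would bring total out-of-pocket to $23,500, past the $19,300 cap. The traveler is capped at $19,300 − $4,650 = $14,650 on this claim.
The plan picks up $37,700 − $14,650 = $23,050.

$23,050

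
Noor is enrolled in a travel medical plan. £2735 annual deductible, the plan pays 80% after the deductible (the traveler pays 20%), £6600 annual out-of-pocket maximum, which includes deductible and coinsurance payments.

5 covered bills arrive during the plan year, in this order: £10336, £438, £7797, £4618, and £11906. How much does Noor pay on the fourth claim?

£697.80

Claim 1 (£10336): deductible takes £2735, £7601 remains; coinsurance £7601 × 20% = £1520.20. Traveler pays £4255.20; OOP now £4255.20.
Claim 2 (£438): 20% coinsurance on £438 = £87.60. Cost to traveler: £87.60. OOP to date £4342.80.
Claim 3 (£7797): 20% coinsurance on £7797 = £1559.40. Cost to traveler: £1559.40. OOP to date £5902.20.
Claim 4 (£4618): 20% coinsurance on £4618 = £923.60. Adding that to £5902.20 gives £6825.80, past the £6600 cap; traveler pays only £6600 − £5902.20 = £697.80.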